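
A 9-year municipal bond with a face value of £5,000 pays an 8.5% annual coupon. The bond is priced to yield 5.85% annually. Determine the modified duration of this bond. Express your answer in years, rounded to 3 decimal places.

6.466 years

Periodic yield y = 0.0585. First find Macaulay duration:
  t   CF        PV=CF/(1+0.0585)^t    t·PV
  1       425.00       401.5116       401.5116
  2       425.00       379.3213       758.6426
  3       425.00       358.3574     1,075.0721
  4       425.00       338.5521     1,354.2083
  5       425.00       319.8414     1,599.2068
  6       425.00       302.1647     1,812.9883
  7       425.00       285.4650     1,998.2551
  8       425.00       269.6883     2,157.5060
  9     5,425.00     3,252.2355    29,270.1192
  Σ                  5,907.1371    40,427.5100
P = 5,907.1371; Macaulay duration = 40,427.5100 / 5,907.1371 = 6.84384 years.
Modified duration = D_Mac / (1 + y) = 6.84384 / 1.0585 = 6.46560 years.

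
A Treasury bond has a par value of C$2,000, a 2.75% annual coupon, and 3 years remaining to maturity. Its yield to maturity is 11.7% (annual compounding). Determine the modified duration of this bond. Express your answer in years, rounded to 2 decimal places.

Periodic yield y = 0.117. First find Macaulay duration:
  t   CF        PV=CF/(1+0.117)^t    t·PV
  1        55.00        49.2390        49.2390
  2        55.00        44.0815        88.1630
  3     2,055.00     1,474.5256     4,423.5767
  Σ                  1,567.8461     4,560.9787
P = 1,567.8461; Macaulay duration = 4,560.9787 / 1,567.8461 = 2.90907 years.
Modified duration = D_Mac / (1 + y) = 2.90907 / 1.117 = 2.60436 years.

2.60 years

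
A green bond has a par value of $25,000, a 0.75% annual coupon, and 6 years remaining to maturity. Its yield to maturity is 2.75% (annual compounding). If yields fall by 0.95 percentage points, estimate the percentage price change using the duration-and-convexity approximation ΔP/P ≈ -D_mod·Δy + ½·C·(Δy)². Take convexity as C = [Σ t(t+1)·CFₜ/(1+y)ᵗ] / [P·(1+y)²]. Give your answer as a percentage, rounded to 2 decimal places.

With y = 0.0275:
  t   CF        PV=CF/(1+0.0275)^t    t·PV        t(t+1)·PV
  1       187.50       182.4818       182.4818         364.9635
  2       187.50       177.5978       355.1956       1,065.5869
  3       187.50       172.8446       518.5338       2,074.1350
  4       187.50       168.2186       672.8743       3,364.3715
  5       187.50       163.7164       818.5819       4,911.4912
  6    25,187.50    21,403.9575   128,423.7451     898,966.2155
  Σ                 22,268.8166   130,971.4124     910,746.7636
P = 22,268.8166; D_Mac = 5.88138 yrs; D_mod = 5.72397 yrs; C = 38.73797.
Duration effect: -5.72397 × (-0.0095) = +0.054378
Convexity effect: 0.5 × 38.73797 × (-0.0095)² = +0.0017481
ΔP/P ≈ +0.054378 + 0.0017481 = +0.056126 = +5.6126%.

+5.61%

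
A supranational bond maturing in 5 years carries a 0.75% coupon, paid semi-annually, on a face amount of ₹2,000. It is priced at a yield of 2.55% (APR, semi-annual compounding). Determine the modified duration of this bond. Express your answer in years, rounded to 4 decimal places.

4.8502 years

Periodic yield y = 0.01275. First find Macaulay duration:
  t   CF        PV=CF/(1+0.01275)^t    t·PV
  1         7.50         7.4056         7.4056
  2         7.50         7.3123        14.6247
  3         7.50         7.2203        21.6609
  4         7.50         7.1294        28.5176
  5         7.50         7.0396        35.1982
  6         7.50         6.9510        41.7060
  7         7.50         6.8635        48.0445
  8         7.50         6.7771        54.2167
  9         7.50         6.6918        60.2259
  10    2,007.50     1,768.6139    17,686.1391
  Σ                  1,832.0045    17,997.7391
P = 1,832.0045; Macaulay duration = 17,997.7391 / 1,832.0045 = 9.82407 half-year periods = 4.91203 years.
Modified duration = D_Mac / (1 + y) = 4.91203 / 1.01275 = 4.85019 years.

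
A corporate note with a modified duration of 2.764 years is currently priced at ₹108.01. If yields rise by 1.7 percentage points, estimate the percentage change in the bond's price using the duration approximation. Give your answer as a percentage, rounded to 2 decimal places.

Duration approximation: ΔP/P ≈ -D_mod · Δy = -2.764 × (+0.017) = -0.046988.
As a percentage: -4.6988%.

-4.70%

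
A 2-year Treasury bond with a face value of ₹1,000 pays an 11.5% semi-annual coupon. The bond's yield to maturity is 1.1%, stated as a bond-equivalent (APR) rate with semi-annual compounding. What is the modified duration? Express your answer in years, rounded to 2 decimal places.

1.85 years

Periodic yield y = 0.0055. First find Macaulay duration:
  t   CF        PV=CF/(1+0.0055)^t    t·PV
  1        57.50        57.1855        57.1855
  2        57.50        56.8727       113.7454
  3        57.50        56.5616       169.6848
  4     1,057.50     1,034.5514     4,138.2056
  Σ                  1,205.1712     4,478.8212
P = 1,205.1712; Macaulay duration = 4,478.8212 / 1,205.1712 = 3.71634 half-year periods = 1.85817 years.
Modified duration = D_Mac / (1 + y) = 1.85817 / 1.0055 = 1.84800 years.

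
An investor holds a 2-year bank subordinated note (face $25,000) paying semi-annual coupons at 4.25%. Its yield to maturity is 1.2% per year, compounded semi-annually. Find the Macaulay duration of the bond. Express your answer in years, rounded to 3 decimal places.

Periodic yield y = 0.006. Discount each cash flow and weight by its period:
  t   CF        PV=CF/(1+0.006)^t    t·PV
  1       531.25       528.0815       528.0815
  2       531.25       524.9319     1,049.8638
  3       531.25       521.8011     1,565.4033
  4    25,531.25    24,927.5821    99,710.3284
  Σ                 26,502.3966   102,853.6771
Price P = Σ PV = 26,502.3966.
Macaulay duration = Σ(t·PV) / P = 102,853.6771 / 26,502.3966 = 3.88092 half-year periods.
In years: 3.88092 / 2 = 1.94046 years.

1.940 years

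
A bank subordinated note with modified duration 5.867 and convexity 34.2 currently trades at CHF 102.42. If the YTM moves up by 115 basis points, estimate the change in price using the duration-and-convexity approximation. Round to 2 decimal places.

-CHF 6.68

Duration effect: -D_mod·Δy = -5.867 × (+0.0115) = -0.0674705
Convexity effect: ½·C·(Δy)² = 0.5 × 34.2 × (0.0115)² = +0.002261475
ΔP/P ≈ -0.0674705 + 0.002261475 = -0.065209025
ΔP ≈ 102.42 × (-0.065209025) = -6.6787083405.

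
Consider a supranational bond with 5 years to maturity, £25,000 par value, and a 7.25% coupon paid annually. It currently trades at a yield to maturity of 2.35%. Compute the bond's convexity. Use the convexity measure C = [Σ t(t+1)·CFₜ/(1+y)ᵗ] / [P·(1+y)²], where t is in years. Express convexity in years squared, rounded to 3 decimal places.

24.348

With y = 0.0235:
  t   CF        PV=CF/(1+0.0235)^t    t·PV        t(t+1)·PV
  1     1,812.50     1,770.8842     1,770.8842       3,541.7684
  2     1,812.50     1,730.2240     3,460.4479      10,381.3437
  3     1,812.50     1,690.4973     5,071.4918      20,285.9673
  4     1,812.50     1,651.6827     6,606.7309      33,033.6546
  5    26,812.50    23,872.5095   119,362.5474     716,175.2845
  Σ                 30,715.7977   136,272.1023     783,418.0185
P = 30,715.7977.
Convexity = Σ t(t+1)·PV / [P·(1+y)²] = 783,418.0185 / (30,715.7977 × 1.047552) = 24.34759.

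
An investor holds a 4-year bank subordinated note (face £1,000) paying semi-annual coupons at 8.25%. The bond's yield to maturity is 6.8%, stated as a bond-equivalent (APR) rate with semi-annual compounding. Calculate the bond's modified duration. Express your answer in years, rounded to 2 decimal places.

Periodic yield y = 0.034. First find Macaulay duration:
  t   CF        PV=CF/(1+0.034)^t    t·PV
  1        41.25        39.8936        39.8936
  2        41.25        38.5818        77.1637
  3        41.25        37.3132       111.9396
  4        41.25        36.0863       144.3450
  5        41.25        34.8997       174.4983
  6        41.25        33.7521       202.5126
  7        41.25        32.6423       228.4958
  8     1,041.25       796.8759     6,375.0074
  Σ                  1,050.0448     7,353.8559
P = 1,050.0448; Macaulay duration = 7,353.8559 / 1,050.0448 = 7.00337 half-year periods = 3.50169 years.
Modified duration = D_Mac / (1 + y) = 3.50169 / 1.034 = 3.38654 years.

3.39 years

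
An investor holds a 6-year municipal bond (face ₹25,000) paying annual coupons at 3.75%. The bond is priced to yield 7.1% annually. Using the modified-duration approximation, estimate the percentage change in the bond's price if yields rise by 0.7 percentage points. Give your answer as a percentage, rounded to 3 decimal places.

-3.548%

Periodic yield y = 0.071. Modified duration first:
  t   CF        PV=CF/(1+0.071)^t    t·PV
  1       937.50       875.3501       875.3501
  2       937.50       817.3204     1,634.6408
  3       937.50       763.1376     2,289.4129
  4       937.50       712.5468     2,850.1872
  5       937.50       665.3098     3,326.5490
  6    25,937.50    17,186.6522   103,119.9134
  Σ                 21,020.3170   114,096.0534
P = 21,020.3170; D_Mac = 5.42789 yrs; D_mod = 5.42789/(1+0.071) = 5.06806 yrs.
ΔP/P ≈ -D_mod · Δy = -5.06806 × (+0.007) = -0.035476 = -3.5476%.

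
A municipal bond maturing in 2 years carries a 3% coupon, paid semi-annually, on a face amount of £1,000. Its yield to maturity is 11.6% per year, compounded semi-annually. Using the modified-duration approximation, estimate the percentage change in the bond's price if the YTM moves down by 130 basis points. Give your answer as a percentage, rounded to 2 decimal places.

+2.40%

Periodic yield y = 0.058. Modified duration first:
  t   CF        PV=CF/(1+0.058)^t    t·PV
  1        15.00        14.1777        14.1777
  2        15.00        13.4005        26.8009
  3        15.00        12.6658        37.9975
  4     1,015.00       810.0715     3,240.2861
  Σ                    850.3155     3,319.2623
P = 850.3155; D_Mac = 3.90357 half-year periods = 1.95178 yrs; D_mod = 1.95178/(1+0.058) = 1.84479 yrs.
ΔP/P ≈ -D_mod · Δy = -1.84479 × (-0.013) = +0.023982 = +2.3982%.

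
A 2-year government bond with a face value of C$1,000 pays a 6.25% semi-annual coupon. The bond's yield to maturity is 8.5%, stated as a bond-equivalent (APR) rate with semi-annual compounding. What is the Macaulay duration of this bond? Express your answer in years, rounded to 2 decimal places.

Periodic yield y = 0.0425. Discount each cash flow and weight by its period:
  t   CF        PV=CF/(1+0.0425)^t    t·PV
  1        31.25        29.9760        29.9760
  2        31.25        28.7540        57.5080
  3        31.25        27.5818        82.7453
  4     1,031.25       873.0914     3,492.3656
  Σ                    959.4031     3,662.5948
Price P = Σ PV = 959.4031.
Macaulay duration = Σ(t·PV) / P = 3,662.5948 / 959.4031 = 3.81758 half-year periods.
In years: 3.81758 / 2 = 1.90879 years.

1.91 years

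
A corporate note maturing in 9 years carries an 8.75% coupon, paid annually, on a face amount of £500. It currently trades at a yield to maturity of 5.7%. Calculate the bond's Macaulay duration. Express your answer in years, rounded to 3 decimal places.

6.824 years

Periodic yield y = 0.057. Discount each cash flow and weight by its year:
  t   CF        PV=CF/(1+0.057)^t    t·PV
  1        43.75        41.3907        41.3907
  2        43.75        39.1587        78.3174
  3        43.75        37.0470       111.1410
  4        43.75        35.0492       140.1968
  5        43.75        33.1591       165.7956
  6        43.75        31.3710       188.2259
  7        43.75        29.6793       207.7549
  8        43.75        28.0788       224.6302
  9       543.75       330.1599     2,971.4395
  Σ                    605.0937     4,128.8920
Price P = Σ PV = 605.0937.
Macaulay duration = Σ(t·PV) / P = 4,128.8920 / 605.0937 = 6.82356 years.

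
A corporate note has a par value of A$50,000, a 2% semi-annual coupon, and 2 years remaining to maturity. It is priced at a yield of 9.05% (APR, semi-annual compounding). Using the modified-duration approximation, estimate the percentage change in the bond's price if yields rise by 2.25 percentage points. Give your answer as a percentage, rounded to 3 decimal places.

Periodic yield y = 0.04525. Modified duration first:
  t   CF        PV=CF/(1+0.04525)^t    t·PV
  1       500.00       478.3545       478.3545
  2       500.00       457.6460       915.2920
  3       500.00       437.8340     1,313.5020
  4    50,500.00    42,306.8483   169,227.3932
  Σ                 43,680.6827   171,934.5416
P = 43,680.6827; D_Mac = 3.93617 half-year periods = 1.96808 yrs; D_mod = 1.96808/(1+0.04525) = 1.88288 yrs.
ΔP/P ≈ -D_mod · Δy = -1.88288 × (+0.0225) = -0.042365 = -4.2365%.

-4.236%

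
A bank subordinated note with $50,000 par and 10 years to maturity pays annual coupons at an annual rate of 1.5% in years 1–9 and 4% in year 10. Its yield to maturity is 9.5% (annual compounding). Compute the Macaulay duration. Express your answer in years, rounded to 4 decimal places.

Periodic yield y = 0.095. Discount each cash flow and weight by its year:
  t   CF        PV=CF/(1+0.095)^t    t·PV
  1       750.00       684.9315       684.9315
  2       750.00       625.5082     1,251.0165
  3       750.00       571.2404     1,713.7212
  4       750.00       521.6807     2,086.7229
  5       750.00       476.4207     2,382.1037
  6       750.00       435.0874     2,610.5247
  7       750.00       397.3401     2,781.3809
  8       750.00       362.8677     2,902.9416
  9       750.00       331.3860     2,982.4742
  10   52,000.00    20,982.7377   209,827.3771
  Σ                 25,389.2006   229,223.1942
Price P = Σ PV = 25,389.2006.
Macaulay duration = Σ(t·PV) / P = 229,223.1942 / 25,389.2006 = 9.02837 years.

9.0284 years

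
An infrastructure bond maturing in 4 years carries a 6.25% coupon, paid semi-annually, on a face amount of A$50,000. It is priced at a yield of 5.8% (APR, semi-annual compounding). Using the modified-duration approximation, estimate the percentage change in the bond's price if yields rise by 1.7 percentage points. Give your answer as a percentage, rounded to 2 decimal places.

Periodic yield y = 0.029. Modified duration first:
  t   CF        PV=CF/(1+0.029)^t    t·PV
  1     1,562.50     1,518.4645     1,518.4645
  2     1,562.50     1,475.6701     2,951.3402
  3     1,562.50     1,434.0817     4,302.2452
  4     1,562.50     1,393.6654     5,574.6617
  5     1,562.50     1,354.3882     6,771.9409
  6     1,562.50     1,316.2179     7,897.3071
  7     1,562.50     1,279.1233     8,953.8630
  8    51,562.50    41,021.4463   328,171.5700
  Σ                 50,793.0573   366,141.3926
P = 50,793.0573; D_Mac = 7.20849 half-year periods = 3.60425 yrs; D_mod = 3.60425/(1+0.029) = 3.50267 yrs.
ΔP/P ≈ -D_mod · Δy = -3.50267 × (+0.017) = -0.059545 = -5.9545%.

-5.95%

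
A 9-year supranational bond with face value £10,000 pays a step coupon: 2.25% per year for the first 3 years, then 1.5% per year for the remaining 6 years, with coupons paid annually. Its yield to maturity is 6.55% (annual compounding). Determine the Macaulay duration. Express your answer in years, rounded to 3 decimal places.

Periodic yield y = 0.0655. Discount each cash flow and weight by its year:
  t   CF        PV=CF/(1+0.0655)^t    t·PV
  1       225.00       211.1685       211.1685
  2       225.00       198.1872       396.3744
  3       225.00       186.0039       558.0118
  4       150.00       116.3798       465.5190
  5       150.00       109.2255       546.1274
  6       150.00       102.5110       615.0661
  7       150.00        96.2093       673.4651
  8       150.00        90.2950       722.3599
  9    10,150.00     5,734.3600    51,609.2402
  Σ                  6,844.3402    55,797.3325
Price P = Σ PV = 6,844.3402.
Macaulay duration = Σ(t·PV) / P = 55,797.3325 / 6,844.3402 = 8.15233 years.

8.152 years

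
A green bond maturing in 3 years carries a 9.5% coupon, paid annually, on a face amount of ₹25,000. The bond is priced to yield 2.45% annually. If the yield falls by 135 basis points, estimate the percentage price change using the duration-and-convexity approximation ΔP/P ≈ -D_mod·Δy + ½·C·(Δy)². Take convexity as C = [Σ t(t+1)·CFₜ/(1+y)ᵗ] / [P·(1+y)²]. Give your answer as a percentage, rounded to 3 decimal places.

With y = 0.0245:
  t   CF        PV=CF/(1+0.0245)^t    t·PV        t(t+1)·PV
  1     2,375.00     2,318.2040     2,318.2040       4,636.4080
  2     2,375.00     2,262.7662     4,525.5325      13,576.5974
  3    27,375.00    25,457.6458    76,372.9374     305,491.7495
  Σ                 30,038.6160    83,216.6738     323,704.7549
P = 30,038.6160; D_Mac = 2.77032 yrs; D_mod = 2.70407 yrs; C = 10.26704.
Duration effect: -2.70407 × (-0.0135) = +0.036505
Convexity effect: 0.5 × 10.26704 × (-0.0135)² = +0.0009356
ΔP/P ≈ +0.036505 + 0.0009356 = +0.037441 = +3.7441%.

+3.744%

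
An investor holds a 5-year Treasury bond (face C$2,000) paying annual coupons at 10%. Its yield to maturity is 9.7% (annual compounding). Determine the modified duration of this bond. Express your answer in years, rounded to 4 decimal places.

3.8058 years

Periodic yield y = 0.097. First find Macaulay duration:
  t   CF        PV=CF/(1+0.097)^t    t·PV
  1       200.00       182.3154       182.3154
  2       200.00       166.1945       332.3891
  3       200.00       151.4991       454.4974
  4       200.00       138.1031       552.4125
  5     2,200.00     1,384.8079     6,924.0397
  Σ                  2,022.9201     8,445.6540
P = 2,022.9201; Macaulay duration = 8,445.6540 / 2,022.9201 = 4.17498 years.
Modified duration = D_Mac / (1 + y) = 4.17498 / 1.097 = 3.80582 years.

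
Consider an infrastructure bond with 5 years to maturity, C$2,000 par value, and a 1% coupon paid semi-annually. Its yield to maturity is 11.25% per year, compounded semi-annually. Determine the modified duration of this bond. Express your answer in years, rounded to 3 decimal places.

Periodic yield y = 0.05625. First find Macaulay duration:
  t   CF        PV=CF/(1+0.05625)^t    t·PV
  1        10.00         9.4675         9.4675
  2        10.00         8.9633        17.9265
  3        10.00         8.4859        25.4578
  4        10.00         8.0340        32.1361
  5        10.00         7.6062        38.0309
  6        10.00         7.2011        43.2067
  7        10.00         6.8176        47.7234
  8        10.00         6.4546        51.6364
  9        10.00         6.1108        54.9974
  10    2,010.00     1,162.8638    11,628.6376
  Σ                  1,232.0047    11,949.2203
P = 1,232.0047; Macaulay duration = 11,949.2203 / 1,232.0047 = 9.69901 half-year periods = 4.84950 years.
Modified duration = D_Mac / (1 + y) = 4.84950 / 1.05625 = 4.59125 years.

4.591 years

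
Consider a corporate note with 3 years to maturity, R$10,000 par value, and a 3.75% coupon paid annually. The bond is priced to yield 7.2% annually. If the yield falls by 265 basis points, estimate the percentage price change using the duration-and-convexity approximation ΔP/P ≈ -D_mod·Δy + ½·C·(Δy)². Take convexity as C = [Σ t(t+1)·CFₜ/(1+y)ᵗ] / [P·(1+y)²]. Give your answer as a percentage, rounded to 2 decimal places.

+7.49%

With y = 0.072:
  t   CF        PV=CF/(1+0.072)^t    t·PV        t(t+1)·PV
  1       375.00       349.8134       349.8134         699.6269
  2       375.00       326.3185       652.6370       1,957.9110
  3    10,375.00     8,421.7772    25,265.3317     101,061.3267
  Σ                  9,097.9092    26,267.7821     103,718.8646
P = 9,097.9092; D_Mac = 2.88723 yrs; D_mod = 2.69331 yrs; C = 9.92034.
Duration effect: -2.69331 × (-0.0265) = +0.071373
Convexity effect: 0.5 × 9.92034 × (-0.0265)² = +0.0034833
ΔP/P ≈ +0.071373 + 0.0034833 = +0.074856 = +7.4856%.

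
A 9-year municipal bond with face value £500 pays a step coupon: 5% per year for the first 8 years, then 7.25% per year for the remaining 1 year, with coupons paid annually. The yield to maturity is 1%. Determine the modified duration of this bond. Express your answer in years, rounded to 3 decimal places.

7.646 years

Periodic yield y = 0.01. First find Macaulay duration:
  t   CF        PV=CF/(1+0.01)^t    t·PV
  1        25.00        24.7525        24.7525
  2        25.00        24.5074        49.0148
  3        25.00        24.2648        72.7943
  4        25.00        24.0245        96.0980
  5        25.00        23.7866       118.9332
  6        25.00        23.5511       141.3068
  7        25.00        23.3180       163.2257
  8        25.00        23.0871       184.6966
  9       536.25       490.3147     4,412.8326
  Σ                    681.6067     5,263.6545
P = 681.6067; Macaulay duration = 5,263.6545 / 681.6067 = 7.72242 years.
Modified duration = D_Mac / (1 + y) = 7.72242 / 1.01 = 7.64596 years.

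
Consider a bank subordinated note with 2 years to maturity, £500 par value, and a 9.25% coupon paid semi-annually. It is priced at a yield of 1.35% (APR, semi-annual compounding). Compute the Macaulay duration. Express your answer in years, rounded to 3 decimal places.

Periodic yield y = 0.00675. Discount each cash flow and weight by its period:
  t   CF        PV=CF/(1+0.00675)^t    t·PV
  1       23.125        22.9700        22.9700
  2       23.125        22.8159        45.6319
  3       23.125        22.6630        67.9889
  4      523.125       509.2358     2,036.9432
  Σ                    577.6847     2,173.5339
Price P = Σ PV = 577.6847.
Macaulay duration = Σ(t·PV) / P = 2,173.5339 / 577.6847 = 3.76249 half-year periods.
In years: 3.76249 / 2 = 1.88125 years.

1.881 years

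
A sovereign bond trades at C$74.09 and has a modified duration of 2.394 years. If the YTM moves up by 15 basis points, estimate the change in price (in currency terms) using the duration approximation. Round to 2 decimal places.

Duration approximation: ΔP/P ≈ -D_mod · Δy = -2.394 × (+0.0015) = -0.003591.
ΔP ≈ 74.09 × (-0.003591) = -0.26605719.

-C$0.27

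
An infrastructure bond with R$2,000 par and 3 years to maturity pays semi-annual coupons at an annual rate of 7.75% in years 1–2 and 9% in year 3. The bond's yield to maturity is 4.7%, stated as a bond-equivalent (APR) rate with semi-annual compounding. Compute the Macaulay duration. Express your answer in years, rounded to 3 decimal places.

2.746 years

Periodic yield y = 0.0235. Discount each cash flow and weight by its period:
  t   CF        PV=CF/(1+0.0235)^t    t·PV
  1        77.50        75.7206        75.7206
  2        77.50        73.9820       147.9640
  3        77.50        72.2833       216.8500
  4        77.50        70.6237       282.4947
  5        90.00        80.1315       400.6575
  6     2,090.00     1,818.1060    10,908.6361
  Σ                  2,190.8471    12,032.3228
Price P = Σ PV = 2,190.8471.
Macaulay duration = Σ(t·PV) / P = 12,032.3228 / 2,190.8471 = 5.49209 half-year periods.
In years: 5.49209 / 2 = 2.74604 years.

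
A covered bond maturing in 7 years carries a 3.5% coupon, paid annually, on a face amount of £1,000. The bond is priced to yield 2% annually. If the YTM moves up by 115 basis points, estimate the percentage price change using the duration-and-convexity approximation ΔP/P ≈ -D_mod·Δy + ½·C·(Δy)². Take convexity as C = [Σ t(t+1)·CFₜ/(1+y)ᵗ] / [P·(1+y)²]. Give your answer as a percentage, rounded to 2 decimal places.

-6.86%

With y = 0.02:
  t   CF        PV=CF/(1+0.02)^t    t·PV        t(t+1)·PV
  1        35.00        34.3137        34.3137          68.6275
  2        35.00        33.6409        67.2818         201.8454
  3        35.00        32.9813        98.9438         395.7754
  4        35.00        32.3346       129.3384         646.6918
  5        35.00        31.7006       158.5029         951.0174
  6        35.00        31.0790       186.4740       1,305.3179
  7     1,035.00       901.0298     6,307.2085      50,457.6680
  Σ                  1,097.0799     6,982.0631      54,026.9433
P = 1,097.0799; D_Mac = 6.36423 yrs; D_mod = 6.23944 yrs; C = 47.33385.
Duration effect: -6.23944 × (+0.0115) = -0.071754
Convexity effect: 0.5 × 47.33385 × (0.0115)² = +0.0031300
ΔP/P ≈ -0.071754 + 0.0031300 = -0.068624 = -6.8624%.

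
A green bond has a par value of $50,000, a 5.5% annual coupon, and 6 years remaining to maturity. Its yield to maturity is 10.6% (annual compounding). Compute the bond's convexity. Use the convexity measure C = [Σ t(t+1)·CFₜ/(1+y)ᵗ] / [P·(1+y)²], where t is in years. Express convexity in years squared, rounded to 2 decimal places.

28.02

With y = 0.106:
  t   CF        PV=CF/(1+0.106)^t    t·PV        t(t+1)·PV
  1     2,750.00     2,486.4376     2,486.4376       4,972.8752
  2     2,750.00     2,248.1353     4,496.2705      13,488.8116
  3     2,750.00     2,032.6720     6,098.0161      24,392.0645
  4     2,750.00     1,837.8590     7,351.4359      36,757.1797
  5     2,750.00     1,661.7170     8,308.5849      49,851.5096
  6    52,750.00    28,819.8491   172,919.0945   1,210,433.6612
  Σ                 39,086.6700   201,659.8396   1,339,896.1018
P = 39,086.6700.
Convexity = Σ t(t+1)·PV / [P·(1+y)²] = 1,339,896.1018 / (39,086.6700 × 1.223236) = 28.02413.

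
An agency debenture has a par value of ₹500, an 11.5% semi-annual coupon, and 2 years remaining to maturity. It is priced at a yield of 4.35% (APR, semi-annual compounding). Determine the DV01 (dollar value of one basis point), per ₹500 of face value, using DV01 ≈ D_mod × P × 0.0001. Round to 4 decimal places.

₹0.1030

Periodic yield y = 0.02175.
  t   CF        PV=CF/(1+0.02175)^t    t·PV
  1        28.75        28.1380        28.1380
  2        28.75        27.5390        55.0780
  3        28.75        26.9528        80.8584
  4       528.75       485.1453     1,940.5811
  Σ                    567.7751     2,104.6555
P = 567.7751; D_Mac = 3.70685 half-year periods = 1.85342 yrs; D_mod = 1.81397 yrs.
DV01 ≈ 1.81397 × 567.7751 × 0.0001 = 0.102993.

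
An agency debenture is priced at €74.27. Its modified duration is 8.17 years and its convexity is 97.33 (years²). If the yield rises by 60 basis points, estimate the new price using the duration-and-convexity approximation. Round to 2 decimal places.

Duration effect: -D_mod·Δy = -8.17 × (+0.006) = -0.049020
Convexity effect: ½·C·(Δy)² = 0.5 × 97.33 × (0.006)² = +0.00175194
ΔP/P ≈ -0.049020 + 0.00175194 = -0.04726806
New price ≈ 74.27 × (1 - 0.04726806) = 70.7594011838.

€70.76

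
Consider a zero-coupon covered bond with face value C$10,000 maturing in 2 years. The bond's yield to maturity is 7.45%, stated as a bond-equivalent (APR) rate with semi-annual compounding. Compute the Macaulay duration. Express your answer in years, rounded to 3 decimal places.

2.000 years

A zero-coupon bond has a single cash flow at maturity, so its Macaulay duration equals its maturity: 2 years.
(Equivalently: 4 semi-annual periods ÷ 2 = 2 years.)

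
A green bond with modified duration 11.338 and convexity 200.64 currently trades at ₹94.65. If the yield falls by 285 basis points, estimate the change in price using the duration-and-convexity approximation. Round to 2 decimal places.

+₹38.30

Duration effect: -D_mod·Δy = -11.338 × (-0.0285) = +0.323133
Convexity effect: ½·C·(Δy)² = 0.5 × 200.64 × (-0.0285)² = +0.08148492
ΔP/P ≈ +0.323133 + 0.08148492 = +0.40461792
ΔP ≈ 94.65 × (+0.40461792) = +38.297086128.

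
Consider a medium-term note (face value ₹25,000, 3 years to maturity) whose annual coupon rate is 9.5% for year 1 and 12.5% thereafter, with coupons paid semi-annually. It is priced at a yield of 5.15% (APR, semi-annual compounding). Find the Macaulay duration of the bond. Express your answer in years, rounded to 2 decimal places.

2.68 years

Periodic yield y = 0.02575. Discount each cash flow and weight by its period:
  t   CF        PV=CF/(1+0.02575)^t    t·PV
  1     1,187.50     1,157.6895     1,157.6895
  2     1,187.50     1,128.6273     2,257.2547
  3     1,562.50     1,447.7563     4,343.2688
  4     1,562.50     1,411.4124     5,645.6495
  5     1,562.50     1,375.9809     6,879.9044
  6    26,562.50    22,804.4600   136,826.7602
  Σ                 29,325.9264   157,110.5271
Price P = Σ PV = 29,325.9264.
Macaulay duration = Σ(t·PV) / P = 157,110.5271 / 29,325.9264 = 5.35739 half-year periods.
In years: 5.35739 / 2 = 2.67870 years.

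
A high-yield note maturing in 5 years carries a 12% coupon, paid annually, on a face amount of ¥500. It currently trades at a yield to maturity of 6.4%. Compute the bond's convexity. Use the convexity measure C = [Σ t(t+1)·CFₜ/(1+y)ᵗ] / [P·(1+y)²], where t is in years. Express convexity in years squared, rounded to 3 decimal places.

20.461

With y = 0.064:
  t   CF        PV=CF/(1+0.064)^t    t·PV        t(t+1)·PV
  1        60.00        56.3910        56.3910         112.7820
  2        60.00        52.9990       105.9981         317.9942
  3        60.00        49.8111       149.4334         597.7335
  4        60.00        46.8150       187.2599         936.2994
  5       560.00       410.6576     2,053.2881      12,319.7286
  Σ                    616.6737     2,552.3704      14,284.5377
P = 616.6737.
Convexity = Σ t(t+1)·PV / [P·(1+y)²] = 14,284.5377 / (616.6737 × 1.132096) = 20.46103.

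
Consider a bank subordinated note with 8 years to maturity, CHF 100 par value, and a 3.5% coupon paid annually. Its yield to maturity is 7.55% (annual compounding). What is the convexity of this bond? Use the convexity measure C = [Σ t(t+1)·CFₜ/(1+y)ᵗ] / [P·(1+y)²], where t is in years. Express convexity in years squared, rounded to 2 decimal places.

With y = 0.0755:
  t   CF        PV=CF/(1+0.0755)^t    t·PV        t(t+1)·PV
  1         3.50         3.2543         3.2543           6.5086
  2         3.50         3.0258         6.0517          18.1551
  3         3.50         2.8134         8.4403          33.7612
  4         3.50         2.6159        10.4637          52.3186
  5         3.50         2.4323        12.1615          72.9688
  6         3.50         2.2615        13.5693          94.9850
  7         3.50         2.1028        14.7195         117.7560
  8       103.50        57.8172       462.5376       4,162.8382
  Σ                     76.3233       531.1979       4,559.2915
P = 76.3233.
Convexity = Σ t(t+1)·PV / [P·(1+y)²] = 4,559.2915 / (76.3233 × 1.156700) = 51.64392.

51.64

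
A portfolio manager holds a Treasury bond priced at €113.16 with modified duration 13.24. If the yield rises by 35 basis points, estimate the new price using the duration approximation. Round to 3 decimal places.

Duration approximation: ΔP/P ≈ -D_mod · Δy = -13.24 × (+0.0035) = -0.046340.
New price ≈ 113.16 × (1 - 0.046340) = 107.9161656.

€107.916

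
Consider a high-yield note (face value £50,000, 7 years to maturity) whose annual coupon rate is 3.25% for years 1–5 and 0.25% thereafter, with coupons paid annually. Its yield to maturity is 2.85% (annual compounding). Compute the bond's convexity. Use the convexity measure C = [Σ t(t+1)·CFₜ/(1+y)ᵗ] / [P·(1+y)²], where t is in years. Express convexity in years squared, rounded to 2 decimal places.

With y = 0.0285:
  t   CF        PV=CF/(1+0.0285)^t    t·PV        t(t+1)·PV
  1     1,625.00     1,579.9708     1,579.9708       3,159.9417
  2     1,625.00     1,536.1894     3,072.3789       9,217.1366
  3     1,625.00     1,493.6212     4,480.8637      17,923.4547
  4     1,625.00     1,452.2326     5,808.9304      29,044.6520
  5     1,625.00     1,411.9909     7,059.9543      42,359.7258
  6       125.00       105.6049       633.6296       4,435.4075
  7    50,125.00    41,174.1188   288,218.8317   2,305,750.6536
  Σ                 48,753.7287   310,854.5594   2,411,890.9718
P = 48,753.7287.
Convexity = Σ t(t+1)·PV / [P·(1+y)²] = 2,411,890.9718 / (48,753.7287 × 1.057812) = 46.76719.

46.77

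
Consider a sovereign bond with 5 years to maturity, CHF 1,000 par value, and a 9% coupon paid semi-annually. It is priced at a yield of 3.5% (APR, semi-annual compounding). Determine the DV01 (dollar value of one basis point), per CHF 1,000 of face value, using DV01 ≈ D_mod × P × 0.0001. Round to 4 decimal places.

Periodic yield y = 0.0175.
  t   CF        PV=CF/(1+0.0175)^t    t·PV
  1        45.00        44.2260        44.2260
  2        45.00        43.4654        86.9308
  3        45.00        42.7178       128.1535
  4        45.00        41.9831       167.9325
  5        45.00        41.2611       206.3053
  6        45.00        40.5514       243.3085
  7        45.00        39.8540       278.9778
  8        45.00        39.1685       313.3482
  9        45.00        38.4949       346.4537
  10    1,045.00       878.5614     8,785.6139
  Σ                  1,250.2836    10,601.2503
P = 1,250.2836; D_Mac = 8.47908 half-year periods = 4.23954 yrs; D_mod = 4.16662 yrs.
DV01 ≈ 4.16662 × 1,250.2836 × 0.0001 = 0.520946.

CHF 0.5209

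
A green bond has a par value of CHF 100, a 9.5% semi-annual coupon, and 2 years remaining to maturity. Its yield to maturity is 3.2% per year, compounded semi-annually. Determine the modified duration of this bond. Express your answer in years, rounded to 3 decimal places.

1.847 years

Periodic yield y = 0.016. First find Macaulay duration:
  t   CF        PV=CF/(1+0.016)^t    t·PV
  1         4.75         4.6752         4.6752
  2         4.75         4.6016         9.2031
  3         4.75         4.5291        13.5873
  4       104.75        98.3058       393.2233
  Σ                    112.1117       420.6889
P = 112.1117; Macaulay duration = 420.6889 / 112.1117 = 3.75241 half-year periods = 1.87620 years.
Modified duration = D_Mac / (1 + y) = 1.87620 / 1.016 = 1.84666 years.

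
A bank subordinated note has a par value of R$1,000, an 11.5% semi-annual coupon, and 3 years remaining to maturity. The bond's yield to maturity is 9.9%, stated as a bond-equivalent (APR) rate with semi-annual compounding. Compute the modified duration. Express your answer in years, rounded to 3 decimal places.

Periodic yield y = 0.0495. First find Macaulay duration:
  t   CF        PV=CF/(1+0.0495)^t    t·PV
  1        57.50        54.7880        54.7880
  2        57.50        52.2039       104.4078
  3        57.50        49.7417       149.2251
  4        57.50        47.3956       189.5824
  5        57.50        45.1602       225.8009
  6     1,057.50       791.3812     4,748.2871
  Σ                  1,040.6705     5,472.0912
P = 1,040.6705; Macaulay duration = 5,472.0912 / 1,040.6705 = 5.25824 half-year periods = 2.62912 years.
Modified duration = D_Mac / (1 + y) = 2.62912 / 1.0495 = 2.50511 years.

2.505 years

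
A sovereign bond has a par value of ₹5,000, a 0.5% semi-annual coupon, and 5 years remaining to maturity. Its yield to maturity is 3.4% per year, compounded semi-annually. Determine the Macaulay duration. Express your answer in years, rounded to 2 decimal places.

4.94 years

Periodic yield y = 0.017. Discount each cash flow and weight by its period:
  t   CF        PV=CF/(1+0.017)^t    t·PV
  1        12.50        12.2911        12.2911
  2        12.50        12.0856        24.1712
  3        12.50        11.8836        35.6507
  4        12.50        11.6849        46.7397
  5        12.50        11.4896        57.4480
  6        12.50        11.2976        67.7853
  7        12.50        11.1087        77.7609
  8        12.50        10.9230        87.3841
  9        12.50        10.7404        96.6638
  10    5,012.50     4,234.9165    42,349.1655
  Σ                  4,338.4210    42,855.0603
Price P = Σ PV = 4,338.4210.
Macaulay duration = Σ(t·PV) / P = 42,855.0603 / 4,338.4210 = 9.87803 half-year periods.
In years: 9.87803 / 2 = 4.93902 years.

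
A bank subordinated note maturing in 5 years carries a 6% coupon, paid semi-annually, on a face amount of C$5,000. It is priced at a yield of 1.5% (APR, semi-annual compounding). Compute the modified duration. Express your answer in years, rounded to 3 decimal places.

Periodic yield y = 0.0075. First find Macaulay duration:
  t   CF        PV=CF/(1+0.0075)^t    t·PV
  1       150.00       148.8834       148.8834
  2       150.00       147.7751       295.5501
  3       150.00       146.6750       440.0250
  4       150.00       145.5831       582.3325
  5       150.00       144.4994       722.4969
  6       150.00       143.4237       860.5422
  7       150.00       142.3560       996.4922
  8       150.00       141.2963     1,130.3705
  9       150.00       140.2445     1,262.2003
  10    5,150.00     4,779.2162    47,792.1624
  Σ                  6,079.9527    54,231.0555
P = 6,079.9527; Macaulay duration = 54,231.0555 / 6,079.9527 = 8.91965 half-year periods = 4.45983 years.
Modified duration = D_Mac / (1 + y) = 4.45983 / 1.0075 = 4.42663 years.

4.427 years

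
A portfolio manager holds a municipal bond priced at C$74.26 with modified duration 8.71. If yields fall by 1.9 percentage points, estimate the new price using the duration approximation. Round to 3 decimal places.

C$86.549

Duration approximation: ΔP/P ≈ -D_mod · Δy = -8.71 × (-0.019) = +0.165490.
New price ≈ 74.26 × (1 + 0.165490) = 86.5492874.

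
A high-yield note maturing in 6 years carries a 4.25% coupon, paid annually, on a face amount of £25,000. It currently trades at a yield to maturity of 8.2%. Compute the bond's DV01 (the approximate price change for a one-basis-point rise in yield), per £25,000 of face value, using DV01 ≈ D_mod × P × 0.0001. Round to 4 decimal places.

£10.1157

Periodic yield y = 0.082.
  t   CF        PV=CF/(1+0.082)^t    t·PV
  1     1,062.50       981.9778       981.9778
  2     1,062.50       907.5581     1,815.1161
  3     1,062.50       838.7782     2,516.3347
  4     1,062.50       775.2109     3,100.8438
  5     1,062.50       716.4611     3,582.3057
  6    26,062.50    16,242.4862    97,454.9175
  Σ                 20,462.4724   109,451.4956
P = 20,462.4724; D_Mac = 5.34889 yrs; D_mod = 4.94352 yrs.
DV01 ≈ 4.94352 × 20,462.4724 × 0.0001 = 10.115665.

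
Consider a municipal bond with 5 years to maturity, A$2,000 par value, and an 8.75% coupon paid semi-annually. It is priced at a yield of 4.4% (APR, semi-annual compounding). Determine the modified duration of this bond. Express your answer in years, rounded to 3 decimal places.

Periodic yield y = 0.022. First find Macaulay duration:
  t   CF        PV=CF/(1+0.022)^t    t·PV
  1        87.50        85.6164        85.6164
  2        87.50        83.7734       167.5468
  3        87.50        81.9701       245.9102
  4        87.50        80.2056       320.8222
  5        87.50        78.4790       392.3951
  6        87.50        76.7896       460.7379
  7        87.50        75.1366       525.9565
  8        87.50        73.5192       588.1538
  9        87.50        71.9366       647.4295
  10    2,087.50     1,679.2584    16,792.5839
  Σ                  2,386.6850    20,227.1524
P = 2,386.6850; Macaulay duration = 20,227.1524 / 2,386.6850 = 8.47500 half-year periods = 4.23750 years.
Modified duration = D_Mac / (1 + y) = 4.23750 / 1.022 = 4.14628 years.

4.146 years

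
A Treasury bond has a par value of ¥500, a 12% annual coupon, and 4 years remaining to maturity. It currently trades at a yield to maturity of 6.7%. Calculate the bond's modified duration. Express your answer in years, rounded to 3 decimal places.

3.235 years

Periodic yield y = 0.067. First find Macaulay duration:
  t   CF        PV=CF/(1+0.067)^t    t·PV
  1        60.00        56.2324        56.2324
  2        60.00        52.7014       105.4029
  3        60.00        49.3922       148.1765
  4       560.00       432.0464     1,728.1854
  Σ                    590.3724     2,037.9972
P = 590.3724; Macaulay duration = 2,037.9972 / 590.3724 = 3.45205 years.
Modified duration = D_Mac / (1 + y) = 3.45205 / 1.067 = 3.23529 years.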